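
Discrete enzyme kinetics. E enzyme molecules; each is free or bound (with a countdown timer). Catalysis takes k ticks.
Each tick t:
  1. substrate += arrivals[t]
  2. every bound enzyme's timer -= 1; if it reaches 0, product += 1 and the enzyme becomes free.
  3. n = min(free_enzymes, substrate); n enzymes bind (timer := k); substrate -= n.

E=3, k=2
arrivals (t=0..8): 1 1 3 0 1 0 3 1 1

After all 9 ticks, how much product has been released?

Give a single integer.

Answer: 9

Derivation:
t=0: arr=1 -> substrate=0 bound=1 product=0
t=1: arr=1 -> substrate=0 bound=2 product=0
t=2: arr=3 -> substrate=1 bound=3 product=1
t=3: arr=0 -> substrate=0 bound=3 product=2
t=4: arr=1 -> substrate=0 bound=2 product=4
t=5: arr=0 -> substrate=0 bound=1 product=5
t=6: arr=3 -> substrate=0 bound=3 product=6
t=7: arr=1 -> substrate=1 bound=3 product=6
t=8: arr=1 -> substrate=0 bound=2 product=9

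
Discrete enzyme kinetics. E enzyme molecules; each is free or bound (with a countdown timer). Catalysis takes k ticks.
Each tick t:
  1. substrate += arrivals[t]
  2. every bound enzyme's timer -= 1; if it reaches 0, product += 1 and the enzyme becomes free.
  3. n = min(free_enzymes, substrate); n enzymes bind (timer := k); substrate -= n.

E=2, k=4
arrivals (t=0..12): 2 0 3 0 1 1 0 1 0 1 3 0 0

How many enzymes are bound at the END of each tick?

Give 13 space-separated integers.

Answer: 2 2 2 2 2 2 2 2 2 2 2 2 2

Derivation:
t=0: arr=2 -> substrate=0 bound=2 product=0
t=1: arr=0 -> substrate=0 bound=2 product=0
t=2: arr=3 -> substrate=3 bound=2 product=0
t=3: arr=0 -> substrate=3 bound=2 product=0
t=4: arr=1 -> substrate=2 bound=2 product=2
t=5: arr=1 -> substrate=3 bound=2 product=2
t=6: arr=0 -> substrate=3 bound=2 product=2
t=7: arr=1 -> substrate=4 bound=2 product=2
t=8: arr=0 -> substrate=2 bound=2 product=4
t=9: arr=1 -> substrate=3 bound=2 product=4
t=10: arr=3 -> substrate=6 bound=2 product=4
t=11: arr=0 -> substrate=6 bound=2 product=4
t=12: arr=0 -> substrate=4 bound=2 product=6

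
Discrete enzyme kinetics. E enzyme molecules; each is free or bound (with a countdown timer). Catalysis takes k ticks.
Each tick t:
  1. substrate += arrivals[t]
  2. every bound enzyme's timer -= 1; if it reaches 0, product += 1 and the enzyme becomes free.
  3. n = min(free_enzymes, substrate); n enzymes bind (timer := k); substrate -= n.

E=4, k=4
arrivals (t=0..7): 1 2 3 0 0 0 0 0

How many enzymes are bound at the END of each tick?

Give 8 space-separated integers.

t=0: arr=1 -> substrate=0 bound=1 product=0
t=1: arr=2 -> substrate=0 bound=3 product=0
t=2: arr=3 -> substrate=2 bound=4 product=0
t=3: arr=0 -> substrate=2 bound=4 product=0
t=4: arr=0 -> substrate=1 bound=4 product=1
t=5: arr=0 -> substrate=0 bound=3 product=3
t=6: arr=0 -> substrate=0 bound=2 product=4
t=7: arr=0 -> substrate=0 bound=2 product=4

Answer: 1 3 4 4 4 3 2 2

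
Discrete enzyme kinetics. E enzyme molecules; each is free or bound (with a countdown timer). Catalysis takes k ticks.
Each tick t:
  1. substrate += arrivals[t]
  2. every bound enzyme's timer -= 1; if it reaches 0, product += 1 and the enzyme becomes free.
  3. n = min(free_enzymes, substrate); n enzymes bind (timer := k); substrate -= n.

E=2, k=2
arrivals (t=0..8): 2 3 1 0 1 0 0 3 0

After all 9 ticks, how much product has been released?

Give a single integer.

Answer: 7

Derivation:
t=0: arr=2 -> substrate=0 bound=2 product=0
t=1: arr=3 -> substrate=3 bound=2 product=0
t=2: arr=1 -> substrate=2 bound=2 product=2
t=3: arr=0 -> substrate=2 bound=2 product=2
t=4: arr=1 -> substrate=1 bound=2 product=4
t=5: arr=0 -> substrate=1 bound=2 product=4
t=6: arr=0 -> substrate=0 bound=1 product=6
t=7: arr=3 -> substrate=2 bound=2 product=6
t=8: arr=0 -> substrate=1 bound=2 product=7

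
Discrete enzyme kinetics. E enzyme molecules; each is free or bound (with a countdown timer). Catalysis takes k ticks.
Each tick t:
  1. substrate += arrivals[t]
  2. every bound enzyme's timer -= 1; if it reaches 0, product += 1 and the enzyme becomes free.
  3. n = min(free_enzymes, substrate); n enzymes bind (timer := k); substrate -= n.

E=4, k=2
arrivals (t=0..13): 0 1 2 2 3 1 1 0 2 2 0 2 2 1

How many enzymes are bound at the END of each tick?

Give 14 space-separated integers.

Answer: 0 1 3 4 4 4 3 1 2 4 2 2 4 3

Derivation:
t=0: arr=0 -> substrate=0 bound=0 product=0
t=1: arr=1 -> substrate=0 bound=1 product=0
t=2: arr=2 -> substrate=0 bound=3 product=0
t=3: arr=2 -> substrate=0 bound=4 product=1
t=4: arr=3 -> substrate=1 bound=4 product=3
t=5: arr=1 -> substrate=0 bound=4 product=5
t=6: arr=1 -> substrate=0 bound=3 product=7
t=7: arr=0 -> substrate=0 bound=1 product=9
t=8: arr=2 -> substrate=0 bound=2 product=10
t=9: arr=2 -> substrate=0 bound=4 product=10
t=10: arr=0 -> substrate=0 bound=2 product=12
t=11: arr=2 -> substrate=0 bound=2 product=14
t=12: arr=2 -> substrate=0 bound=4 product=14
t=13: arr=1 -> substrate=0 bound=3 product=16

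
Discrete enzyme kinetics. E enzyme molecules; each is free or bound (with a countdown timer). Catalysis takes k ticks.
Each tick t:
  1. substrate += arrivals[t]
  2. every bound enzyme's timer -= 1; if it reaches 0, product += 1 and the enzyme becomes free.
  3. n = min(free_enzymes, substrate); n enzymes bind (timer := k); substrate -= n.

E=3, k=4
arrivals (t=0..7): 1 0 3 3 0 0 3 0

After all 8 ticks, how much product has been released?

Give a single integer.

Answer: 3

Derivation:
t=0: arr=1 -> substrate=0 bound=1 product=0
t=1: arr=0 -> substrate=0 bound=1 product=0
t=2: arr=3 -> substrate=1 bound=3 product=0
t=3: arr=3 -> substrate=4 bound=3 product=0
t=4: arr=0 -> substrate=3 bound=3 product=1
t=5: arr=0 -> substrate=3 bound=3 product=1
t=6: arr=3 -> substrate=4 bound=3 product=3
t=7: arr=0 -> substrate=4 bound=3 product=3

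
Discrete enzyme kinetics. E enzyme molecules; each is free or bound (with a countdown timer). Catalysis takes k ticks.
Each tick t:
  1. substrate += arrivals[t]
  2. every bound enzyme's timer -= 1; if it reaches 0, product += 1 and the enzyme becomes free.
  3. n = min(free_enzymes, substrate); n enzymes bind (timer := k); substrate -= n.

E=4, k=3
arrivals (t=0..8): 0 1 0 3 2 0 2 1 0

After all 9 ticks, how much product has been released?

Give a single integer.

t=0: arr=0 -> substrate=0 bound=0 product=0
t=1: arr=1 -> substrate=0 bound=1 product=0
t=2: arr=0 -> substrate=0 bound=1 product=0
t=3: arr=3 -> substrate=0 bound=4 product=0
t=4: arr=2 -> substrate=1 bound=4 product=1
t=5: arr=0 -> substrate=1 bound=4 product=1
t=6: arr=2 -> substrate=0 bound=4 product=4
t=7: arr=1 -> substrate=0 bound=4 product=5
t=8: arr=0 -> substrate=0 bound=4 product=5

Answer: 5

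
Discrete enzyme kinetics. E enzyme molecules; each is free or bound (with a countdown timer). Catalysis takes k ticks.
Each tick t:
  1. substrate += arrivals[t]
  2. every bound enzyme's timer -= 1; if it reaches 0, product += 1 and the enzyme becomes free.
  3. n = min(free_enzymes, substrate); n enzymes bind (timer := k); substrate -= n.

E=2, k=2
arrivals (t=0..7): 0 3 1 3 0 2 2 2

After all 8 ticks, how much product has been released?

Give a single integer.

Answer: 6

Derivation:
t=0: arr=0 -> substrate=0 bound=0 product=0
t=1: arr=3 -> substrate=1 bound=2 product=0
t=2: arr=1 -> substrate=2 bound=2 product=0
t=3: arr=3 -> substrate=3 bound=2 product=2
t=4: arr=0 -> substrate=3 bound=2 product=2
t=5: arr=2 -> substrate=3 bound=2 product=4
t=6: arr=2 -> substrate=5 bound=2 product=4
t=7: arr=2 -> substrate=5 bound=2 product=6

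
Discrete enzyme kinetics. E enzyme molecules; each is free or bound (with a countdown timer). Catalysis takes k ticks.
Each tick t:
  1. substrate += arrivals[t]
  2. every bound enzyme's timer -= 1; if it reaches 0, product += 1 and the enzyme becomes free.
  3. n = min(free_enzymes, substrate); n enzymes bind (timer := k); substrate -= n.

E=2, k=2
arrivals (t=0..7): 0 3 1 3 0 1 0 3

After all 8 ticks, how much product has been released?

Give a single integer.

Answer: 6

Derivation:
t=0: arr=0 -> substrate=0 bound=0 product=0
t=1: arr=3 -> substrate=1 bound=2 product=0
t=2: arr=1 -> substrate=2 bound=2 product=0
t=3: arr=3 -> substrate=3 bound=2 product=2
t=4: arr=0 -> substrate=3 bound=2 product=2
t=5: arr=1 -> substrate=2 bound=2 product=4
t=6: arr=0 -> substrate=2 bound=2 product=4
t=7: arr=3 -> substrate=3 bound=2 product=6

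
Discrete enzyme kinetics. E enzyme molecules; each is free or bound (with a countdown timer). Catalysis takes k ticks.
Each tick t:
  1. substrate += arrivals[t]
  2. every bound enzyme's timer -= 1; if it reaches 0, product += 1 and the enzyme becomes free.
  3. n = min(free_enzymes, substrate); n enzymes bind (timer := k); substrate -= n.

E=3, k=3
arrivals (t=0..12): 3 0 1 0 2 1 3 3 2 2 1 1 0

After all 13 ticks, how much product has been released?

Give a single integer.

t=0: arr=3 -> substrate=0 bound=3 product=0
t=1: arr=0 -> substrate=0 bound=3 product=0
t=2: arr=1 -> substrate=1 bound=3 product=0
t=3: arr=0 -> substrate=0 bound=1 product=3
t=4: arr=2 -> substrate=0 bound=3 product=3
t=5: arr=1 -> substrate=1 bound=3 product=3
t=6: arr=3 -> substrate=3 bound=3 product=4
t=7: arr=3 -> substrate=4 bound=3 product=6
t=8: arr=2 -> substrate=6 bound=3 product=6
t=9: arr=2 -> substrate=7 bound=3 product=7
t=10: arr=1 -> substrate=6 bound=3 product=9
t=11: arr=1 -> substrate=7 bound=3 product=9
t=12: arr=0 -> substrate=6 bound=3 product=10

Answer: 10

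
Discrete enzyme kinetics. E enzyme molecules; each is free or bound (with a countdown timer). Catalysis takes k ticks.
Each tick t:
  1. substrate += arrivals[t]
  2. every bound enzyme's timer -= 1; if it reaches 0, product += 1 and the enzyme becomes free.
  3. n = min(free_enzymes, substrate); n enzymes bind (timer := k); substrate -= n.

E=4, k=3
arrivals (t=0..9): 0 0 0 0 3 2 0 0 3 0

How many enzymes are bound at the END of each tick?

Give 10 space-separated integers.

t=0: arr=0 -> substrate=0 bound=0 product=0
t=1: arr=0 -> substrate=0 bound=0 product=0
t=2: arr=0 -> substrate=0 bound=0 product=0
t=3: arr=0 -> substrate=0 bound=0 product=0
t=4: arr=3 -> substrate=0 bound=3 product=0
t=5: arr=2 -> substrate=1 bound=4 product=0
t=6: arr=0 -> substrate=1 bound=4 product=0
t=7: arr=0 -> substrate=0 bound=2 product=3
t=8: arr=3 -> substrate=0 bound=4 product=4
t=9: arr=0 -> substrate=0 bound=4 product=4

Answer: 0 0 0 0 3 4 4 2 4 4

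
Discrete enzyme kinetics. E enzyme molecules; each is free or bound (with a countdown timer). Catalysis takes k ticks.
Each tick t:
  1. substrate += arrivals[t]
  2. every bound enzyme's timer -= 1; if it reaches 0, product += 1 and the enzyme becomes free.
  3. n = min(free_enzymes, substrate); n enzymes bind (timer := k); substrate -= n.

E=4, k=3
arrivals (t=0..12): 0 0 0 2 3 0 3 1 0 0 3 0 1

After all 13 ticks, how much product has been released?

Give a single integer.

Answer: 9

Derivation:
t=0: arr=0 -> substrate=0 bound=0 product=0
t=1: arr=0 -> substrate=0 bound=0 product=0
t=2: arr=0 -> substrate=0 bound=0 product=0
t=3: arr=2 -> substrate=0 bound=2 product=0
t=4: arr=3 -> substrate=1 bound=4 product=0
t=5: arr=0 -> substrate=1 bound=4 product=0
t=6: arr=3 -> substrate=2 bound=4 product=2
t=7: arr=1 -> substrate=1 bound=4 product=4
t=8: arr=0 -> substrate=1 bound=4 product=4
t=9: arr=0 -> substrate=0 bound=3 product=6
t=10: arr=3 -> substrate=0 bound=4 product=8
t=11: arr=0 -> substrate=0 bound=4 product=8
t=12: arr=1 -> substrate=0 bound=4 product=9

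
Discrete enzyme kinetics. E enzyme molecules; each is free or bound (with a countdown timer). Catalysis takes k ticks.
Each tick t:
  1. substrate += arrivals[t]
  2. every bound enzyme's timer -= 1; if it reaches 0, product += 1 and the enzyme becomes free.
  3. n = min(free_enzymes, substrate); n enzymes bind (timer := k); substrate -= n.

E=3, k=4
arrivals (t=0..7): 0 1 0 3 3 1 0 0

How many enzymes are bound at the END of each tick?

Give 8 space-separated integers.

Answer: 0 1 1 3 3 3 3 3

Derivation:
t=0: arr=0 -> substrate=0 bound=0 product=0
t=1: arr=1 -> substrate=0 bound=1 product=0
t=2: arr=0 -> substrate=0 bound=1 product=0
t=3: arr=3 -> substrate=1 bound=3 product=0
t=4: arr=3 -> substrate=4 bound=3 product=0
t=5: arr=1 -> substrate=4 bound=3 product=1
t=6: arr=0 -> substrate=4 bound=3 product=1
t=7: arr=0 -> substrate=2 bound=3 product=3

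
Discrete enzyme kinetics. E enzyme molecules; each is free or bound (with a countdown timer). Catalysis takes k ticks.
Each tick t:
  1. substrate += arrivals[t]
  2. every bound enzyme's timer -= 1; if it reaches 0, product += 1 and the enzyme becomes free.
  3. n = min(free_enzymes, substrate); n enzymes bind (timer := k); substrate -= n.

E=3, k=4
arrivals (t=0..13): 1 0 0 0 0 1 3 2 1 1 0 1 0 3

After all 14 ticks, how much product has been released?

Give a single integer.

t=0: arr=1 -> substrate=0 bound=1 product=0
t=1: arr=0 -> substrate=0 bound=1 product=0
t=2: arr=0 -> substrate=0 bound=1 product=0
t=3: arr=0 -> substrate=0 bound=1 product=0
t=4: arr=0 -> substrate=0 bound=0 product=1
t=5: arr=1 -> substrate=0 bound=1 product=1
t=6: arr=3 -> substrate=1 bound=3 product=1
t=7: arr=2 -> substrate=3 bound=3 product=1
t=8: arr=1 -> substrate=4 bound=3 product=1
t=9: arr=1 -> substrate=4 bound=3 product=2
t=10: arr=0 -> substrate=2 bound=3 product=4
t=11: arr=1 -> substrate=3 bound=3 product=4
t=12: arr=0 -> substrate=3 bound=3 product=4
t=13: arr=3 -> substrate=5 bound=3 product=5

Answer: 5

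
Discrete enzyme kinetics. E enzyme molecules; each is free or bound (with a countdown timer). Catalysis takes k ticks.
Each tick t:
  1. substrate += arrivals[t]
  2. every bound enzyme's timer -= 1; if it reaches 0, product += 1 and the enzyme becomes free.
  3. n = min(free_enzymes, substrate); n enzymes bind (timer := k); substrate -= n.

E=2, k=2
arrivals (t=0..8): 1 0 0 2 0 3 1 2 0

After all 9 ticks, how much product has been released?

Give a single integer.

Answer: 5

Derivation:
t=0: arr=1 -> substrate=0 bound=1 product=0
t=1: arr=0 -> substrate=0 bound=1 product=0
t=2: arr=0 -> substrate=0 bound=0 product=1
t=3: arr=2 -> substrate=0 bound=2 product=1
t=4: arr=0 -> substrate=0 bound=2 product=1
t=5: arr=3 -> substrate=1 bound=2 product=3
t=6: arr=1 -> substrate=2 bound=2 product=3
t=7: arr=2 -> substrate=2 bound=2 product=5
t=8: arr=0 -> substrate=2 bound=2 product=5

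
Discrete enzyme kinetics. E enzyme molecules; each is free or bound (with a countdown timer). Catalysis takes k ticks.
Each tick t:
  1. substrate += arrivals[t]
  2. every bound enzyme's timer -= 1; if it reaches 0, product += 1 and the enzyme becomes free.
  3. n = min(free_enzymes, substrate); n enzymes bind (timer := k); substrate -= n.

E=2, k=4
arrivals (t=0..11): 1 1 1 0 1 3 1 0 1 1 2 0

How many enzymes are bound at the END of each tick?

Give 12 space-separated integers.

t=0: arr=1 -> substrate=0 bound=1 product=0
t=1: arr=1 -> substrate=0 bound=2 product=0
t=2: arr=1 -> substrate=1 bound=2 product=0
t=3: arr=0 -> substrate=1 bound=2 product=0
t=4: arr=1 -> substrate=1 bound=2 product=1
t=5: arr=3 -> substrate=3 bound=2 product=2
t=6: arr=1 -> substrate=4 bound=2 product=2
t=7: arr=0 -> substrate=4 bound=2 product=2
t=8: arr=1 -> substrate=4 bound=2 product=3
t=9: arr=1 -> substrate=4 bound=2 product=4
t=10: arr=2 -> substrate=6 bound=2 product=4
t=11: arr=0 -> substrate=6 bound=2 product=4

Answer: 1 2 2 2 2 2 2 2 2 2 2 2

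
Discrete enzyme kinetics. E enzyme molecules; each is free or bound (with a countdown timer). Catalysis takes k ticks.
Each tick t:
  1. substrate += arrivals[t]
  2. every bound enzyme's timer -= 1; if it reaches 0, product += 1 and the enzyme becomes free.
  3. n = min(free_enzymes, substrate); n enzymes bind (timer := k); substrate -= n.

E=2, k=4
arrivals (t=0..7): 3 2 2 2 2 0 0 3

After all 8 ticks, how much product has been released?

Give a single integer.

Answer: 2

Derivation:
t=0: arr=3 -> substrate=1 bound=2 product=0
t=1: arr=2 -> substrate=3 bound=2 product=0
t=2: arr=2 -> substrate=5 bound=2 product=0
t=3: arr=2 -> substrate=7 bound=2 product=0
t=4: arr=2 -> substrate=7 bound=2 product=2
t=5: arr=0 -> substrate=7 bound=2 product=2
t=6: arr=0 -> substrate=7 bound=2 product=2
t=7: arr=3 -> substrate=10 bound=2 product=2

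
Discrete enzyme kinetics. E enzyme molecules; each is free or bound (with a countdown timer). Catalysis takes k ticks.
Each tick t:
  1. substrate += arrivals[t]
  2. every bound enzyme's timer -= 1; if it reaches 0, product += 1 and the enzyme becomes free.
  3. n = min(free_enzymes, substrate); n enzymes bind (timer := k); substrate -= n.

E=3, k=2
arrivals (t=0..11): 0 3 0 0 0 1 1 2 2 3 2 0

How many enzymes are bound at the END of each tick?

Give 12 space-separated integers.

Answer: 0 3 3 0 0 1 2 3 3 3 3 3

Derivation:
t=0: arr=0 -> substrate=0 bound=0 product=0
t=1: arr=3 -> substrate=0 bound=3 product=0
t=2: arr=0 -> substrate=0 bound=3 product=0
t=3: arr=0 -> substrate=0 bound=0 product=3
t=4: arr=0 -> substrate=0 bound=0 product=3
t=5: arr=1 -> substrate=0 bound=1 product=3
t=6: arr=1 -> substrate=0 bound=2 product=3
t=7: arr=2 -> substrate=0 bound=3 product=4
t=8: arr=2 -> substrate=1 bound=3 product=5
t=9: arr=3 -> substrate=2 bound=3 product=7
t=10: arr=2 -> substrate=3 bound=3 product=8
t=11: arr=0 -> substrate=1 bound=3 product=10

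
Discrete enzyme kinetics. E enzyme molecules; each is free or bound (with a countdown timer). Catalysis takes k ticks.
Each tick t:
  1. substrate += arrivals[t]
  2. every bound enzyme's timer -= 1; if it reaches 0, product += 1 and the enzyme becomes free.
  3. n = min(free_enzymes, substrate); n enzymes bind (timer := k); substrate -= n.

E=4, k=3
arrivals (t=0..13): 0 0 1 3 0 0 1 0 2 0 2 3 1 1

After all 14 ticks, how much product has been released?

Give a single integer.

t=0: arr=0 -> substrate=0 bound=0 product=0
t=1: arr=0 -> substrate=0 bound=0 product=0
t=2: arr=1 -> substrate=0 bound=1 product=0
t=3: arr=3 -> substrate=0 bound=4 product=0
t=4: arr=0 -> substrate=0 bound=4 product=0
t=5: arr=0 -> substrate=0 bound=3 product=1
t=6: arr=1 -> substrate=0 bound=1 product=4
t=7: arr=0 -> substrate=0 bound=1 product=4
t=8: arr=2 -> substrate=0 bound=3 product=4
t=9: arr=0 -> substrate=0 bound=2 product=5
t=10: arr=2 -> substrate=0 bound=4 product=5
t=11: arr=3 -> substrate=1 bound=4 product=7
t=12: arr=1 -> substrate=2 bound=4 product=7
t=13: arr=1 -> substrate=1 bound=4 product=9

Answer: 9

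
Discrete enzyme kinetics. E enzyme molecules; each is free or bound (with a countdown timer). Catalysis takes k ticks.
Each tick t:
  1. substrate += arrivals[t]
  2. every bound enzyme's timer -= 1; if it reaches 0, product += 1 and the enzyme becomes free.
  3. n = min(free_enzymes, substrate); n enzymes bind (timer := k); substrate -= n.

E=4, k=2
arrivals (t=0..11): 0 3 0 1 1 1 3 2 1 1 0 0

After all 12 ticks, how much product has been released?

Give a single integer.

Answer: 13

Derivation:
t=0: arr=0 -> substrate=0 bound=0 product=0
t=1: arr=3 -> substrate=0 bound=3 product=0
t=2: arr=0 -> substrate=0 bound=3 product=0
t=3: arr=1 -> substrate=0 bound=1 product=3
t=4: arr=1 -> substrate=0 bound=2 product=3
t=5: arr=1 -> substrate=0 bound=2 product=4
t=6: arr=3 -> substrate=0 bound=4 product=5
t=7: arr=2 -> substrate=1 bound=4 product=6
t=8: arr=1 -> substrate=0 bound=3 product=9
t=9: arr=1 -> substrate=0 bound=3 product=10
t=10: arr=0 -> substrate=0 bound=1 product=12
t=11: arr=0 -> substrate=0 bound=0 product=13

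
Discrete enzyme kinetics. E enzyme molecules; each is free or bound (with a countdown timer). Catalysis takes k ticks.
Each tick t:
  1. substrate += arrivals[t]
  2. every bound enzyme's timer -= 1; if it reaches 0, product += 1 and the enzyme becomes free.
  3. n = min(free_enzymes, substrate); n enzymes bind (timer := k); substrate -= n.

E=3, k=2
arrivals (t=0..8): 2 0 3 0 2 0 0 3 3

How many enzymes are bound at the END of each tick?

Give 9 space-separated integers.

t=0: arr=2 -> substrate=0 bound=2 product=0
t=1: arr=0 -> substrate=0 bound=2 product=0
t=2: arr=3 -> substrate=0 bound=3 product=2
t=3: arr=0 -> substrate=0 bound=3 product=2
t=4: arr=2 -> substrate=0 bound=2 product=5
t=5: arr=0 -> substrate=0 bound=2 product=5
t=6: arr=0 -> substrate=0 bound=0 product=7
t=7: arr=3 -> substrate=0 bound=3 product=7
t=8: arr=3 -> substrate=3 bound=3 product=7

Answer: 2 2 3 3 2 2 0 3 3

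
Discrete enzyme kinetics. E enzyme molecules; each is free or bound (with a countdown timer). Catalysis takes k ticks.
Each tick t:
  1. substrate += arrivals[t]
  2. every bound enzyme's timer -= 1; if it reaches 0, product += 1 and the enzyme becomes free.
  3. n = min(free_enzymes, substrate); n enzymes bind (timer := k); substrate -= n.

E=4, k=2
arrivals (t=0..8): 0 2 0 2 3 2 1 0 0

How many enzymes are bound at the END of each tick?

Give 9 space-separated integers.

t=0: arr=0 -> substrate=0 bound=0 product=0
t=1: arr=2 -> substrate=0 bound=2 product=0
t=2: arr=0 -> substrate=0 bound=2 product=0
t=3: arr=2 -> substrate=0 bound=2 product=2
t=4: arr=3 -> substrate=1 bound=4 product=2
t=5: arr=2 -> substrate=1 bound=4 product=4
t=6: arr=1 -> substrate=0 bound=4 product=6
t=7: arr=0 -> substrate=0 bound=2 product=8
t=8: arr=0 -> substrate=0 bound=0 product=10

Answer: 0 2 2 2 4 4 4 2 0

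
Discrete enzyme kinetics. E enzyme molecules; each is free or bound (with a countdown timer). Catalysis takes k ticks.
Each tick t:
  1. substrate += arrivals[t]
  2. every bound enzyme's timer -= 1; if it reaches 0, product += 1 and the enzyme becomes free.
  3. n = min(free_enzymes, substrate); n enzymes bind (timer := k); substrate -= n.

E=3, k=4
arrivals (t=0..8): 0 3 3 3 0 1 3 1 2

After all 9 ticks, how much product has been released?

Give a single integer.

t=0: arr=0 -> substrate=0 bound=0 product=0
t=1: arr=3 -> substrate=0 bound=3 product=0
t=2: arr=3 -> substrate=3 bound=3 product=0
t=3: arr=3 -> substrate=6 bound=3 product=0
t=4: arr=0 -> substrate=6 bound=3 product=0
t=5: arr=1 -> substrate=4 bound=3 product=3
t=6: arr=3 -> substrate=7 bound=3 product=3
t=7: arr=1 -> substrate=8 bound=3 product=3
t=8: arr=2 -> substrate=10 bound=3 product=3

Answer: 3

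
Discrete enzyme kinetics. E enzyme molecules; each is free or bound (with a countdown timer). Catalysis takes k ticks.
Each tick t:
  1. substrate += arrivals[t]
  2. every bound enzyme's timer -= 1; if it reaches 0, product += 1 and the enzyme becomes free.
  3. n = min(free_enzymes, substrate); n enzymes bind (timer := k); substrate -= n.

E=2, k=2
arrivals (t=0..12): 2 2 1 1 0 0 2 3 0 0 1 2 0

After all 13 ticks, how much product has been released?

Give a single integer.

t=0: arr=2 -> substrate=0 bound=2 product=0
t=1: arr=2 -> substrate=2 bound=2 product=0
t=2: arr=1 -> substrate=1 bound=2 product=2
t=3: arr=1 -> substrate=2 bound=2 product=2
t=4: arr=0 -> substrate=0 bound=2 product=4
t=5: arr=0 -> substrate=0 bound=2 product=4
t=6: arr=2 -> substrate=0 bound=2 product=6
t=7: arr=3 -> substrate=3 bound=2 product=6
t=8: arr=0 -> substrate=1 bound=2 product=8
t=9: arr=0 -> substrate=1 bound=2 product=8
t=10: arr=1 -> substrate=0 bound=2 product=10
t=11: arr=2 -> substrate=2 bound=2 product=10
t=12: arr=0 -> substrate=0 bound=2 product=12

Answer: 12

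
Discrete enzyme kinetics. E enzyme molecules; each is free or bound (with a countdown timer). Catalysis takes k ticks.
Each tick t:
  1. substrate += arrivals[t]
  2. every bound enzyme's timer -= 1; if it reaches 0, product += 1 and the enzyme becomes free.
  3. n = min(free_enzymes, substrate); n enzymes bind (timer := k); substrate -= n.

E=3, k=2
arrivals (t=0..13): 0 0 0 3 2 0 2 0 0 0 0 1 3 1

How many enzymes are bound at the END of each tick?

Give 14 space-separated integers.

Answer: 0 0 0 3 3 2 3 2 1 0 0 1 3 3

Derivation:
t=0: arr=0 -> substrate=0 bound=0 product=0
t=1: arr=0 -> substrate=0 bound=0 product=0
t=2: arr=0 -> substrate=0 bound=0 product=0
t=3: arr=3 -> substrate=0 bound=3 product=0
t=4: arr=2 -> substrate=2 bound=3 product=0
t=5: arr=0 -> substrate=0 bound=2 product=3
t=6: arr=2 -> substrate=1 bound=3 product=3
t=7: arr=0 -> substrate=0 bound=2 product=5
t=8: arr=0 -> substrate=0 bound=1 product=6
t=9: arr=0 -> substrate=0 bound=0 product=7
t=10: arr=0 -> substrate=0 bound=0 product=7
t=11: arr=1 -> substrate=0 bound=1 product=7
t=12: arr=3 -> substrate=1 bound=3 product=7
t=13: arr=1 -> substrate=1 bound=3 product=8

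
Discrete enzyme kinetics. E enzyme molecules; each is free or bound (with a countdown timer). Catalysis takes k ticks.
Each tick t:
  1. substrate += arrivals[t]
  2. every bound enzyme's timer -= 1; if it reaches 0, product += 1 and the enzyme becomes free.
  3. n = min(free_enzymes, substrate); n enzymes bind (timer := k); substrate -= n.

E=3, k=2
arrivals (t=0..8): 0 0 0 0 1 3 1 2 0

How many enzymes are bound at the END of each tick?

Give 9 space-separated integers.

t=0: arr=0 -> substrate=0 bound=0 product=0
t=1: arr=0 -> substrate=0 bound=0 product=0
t=2: arr=0 -> substrate=0 bound=0 product=0
t=3: arr=0 -> substrate=0 bound=0 product=0
t=4: arr=1 -> substrate=0 bound=1 product=0
t=5: arr=3 -> substrate=1 bound=3 product=0
t=6: arr=1 -> substrate=1 bound=3 product=1
t=7: arr=2 -> substrate=1 bound=3 product=3
t=8: arr=0 -> substrate=0 bound=3 product=4

Answer: 0 0 0 0 1 3 3 3 3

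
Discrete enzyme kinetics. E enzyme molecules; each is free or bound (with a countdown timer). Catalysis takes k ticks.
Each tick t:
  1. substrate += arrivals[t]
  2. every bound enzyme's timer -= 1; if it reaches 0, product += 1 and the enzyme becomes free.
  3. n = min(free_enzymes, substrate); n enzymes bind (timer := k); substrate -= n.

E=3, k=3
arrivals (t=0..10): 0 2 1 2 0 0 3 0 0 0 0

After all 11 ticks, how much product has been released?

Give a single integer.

t=0: arr=0 -> substrate=0 bound=0 product=0
t=1: arr=2 -> substrate=0 bound=2 product=0
t=2: arr=1 -> substrate=0 bound=3 product=0
t=3: arr=2 -> substrate=2 bound=3 product=0
t=4: arr=0 -> substrate=0 bound=3 product=2
t=5: arr=0 -> substrate=0 bound=2 product=3
t=6: arr=3 -> substrate=2 bound=3 product=3
t=7: arr=0 -> substrate=0 bound=3 product=5
t=8: arr=0 -> substrate=0 bound=3 product=5
t=9: arr=0 -> substrate=0 bound=2 product=6
t=10: arr=0 -> substrate=0 bound=0 product=8

Answer: 8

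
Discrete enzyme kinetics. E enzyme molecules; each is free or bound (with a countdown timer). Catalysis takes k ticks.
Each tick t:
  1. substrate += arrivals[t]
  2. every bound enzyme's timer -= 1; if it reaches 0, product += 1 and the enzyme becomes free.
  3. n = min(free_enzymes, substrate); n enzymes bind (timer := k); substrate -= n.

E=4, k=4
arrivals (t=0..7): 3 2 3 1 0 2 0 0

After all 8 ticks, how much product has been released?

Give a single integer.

Answer: 4

Derivation:
t=0: arr=3 -> substrate=0 bound=3 product=0
t=1: arr=2 -> substrate=1 bound=4 product=0
t=2: arr=3 -> substrate=4 bound=4 product=0
t=3: arr=1 -> substrate=5 bound=4 product=0
t=4: arr=0 -> substrate=2 bound=4 product=3
t=5: arr=2 -> substrate=3 bound=4 product=4
t=6: arr=0 -> substrate=3 bound=4 product=4
t=7: arr=0 -> substrate=3 bound=4 product=4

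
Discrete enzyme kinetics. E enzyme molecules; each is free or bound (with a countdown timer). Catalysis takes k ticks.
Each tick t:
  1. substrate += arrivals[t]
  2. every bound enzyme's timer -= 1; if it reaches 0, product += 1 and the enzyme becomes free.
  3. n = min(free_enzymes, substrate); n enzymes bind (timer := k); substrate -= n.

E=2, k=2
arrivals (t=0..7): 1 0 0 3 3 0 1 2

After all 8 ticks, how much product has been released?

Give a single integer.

Answer: 5

Derivation:
t=0: arr=1 -> substrate=0 bound=1 product=0
t=1: arr=0 -> substrate=0 bound=1 product=0
t=2: arr=0 -> substrate=0 bound=0 product=1
t=3: arr=3 -> substrate=1 bound=2 product=1
t=4: arr=3 -> substrate=4 bound=2 product=1
t=5: arr=0 -> substrate=2 bound=2 product=3
t=6: arr=1 -> substrate=3 bound=2 product=3
t=7: arr=2 -> substrate=3 bound=2 product=5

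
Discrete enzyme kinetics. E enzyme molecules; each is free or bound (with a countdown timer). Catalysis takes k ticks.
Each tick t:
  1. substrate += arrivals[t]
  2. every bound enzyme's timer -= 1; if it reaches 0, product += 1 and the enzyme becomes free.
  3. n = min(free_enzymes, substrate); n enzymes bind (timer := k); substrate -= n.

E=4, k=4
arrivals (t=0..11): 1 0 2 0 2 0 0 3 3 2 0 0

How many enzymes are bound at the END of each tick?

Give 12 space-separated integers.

t=0: arr=1 -> substrate=0 bound=1 product=0
t=1: arr=0 -> substrate=0 bound=1 product=0
t=2: arr=2 -> substrate=0 bound=3 product=0
t=3: arr=0 -> substrate=0 bound=3 product=0
t=4: arr=2 -> substrate=0 bound=4 product=1
t=5: arr=0 -> substrate=0 bound=4 product=1
t=6: arr=0 -> substrate=0 bound=2 product=3
t=7: arr=3 -> substrate=1 bound=4 product=3
t=8: arr=3 -> substrate=2 bound=4 product=5
t=9: arr=2 -> substrate=4 bound=4 product=5
t=10: arr=0 -> substrate=4 bound=4 product=5
t=11: arr=0 -> substrate=2 bound=4 product=7

Answer: 1 1 3 3 4 4 2 4 4 4 4 4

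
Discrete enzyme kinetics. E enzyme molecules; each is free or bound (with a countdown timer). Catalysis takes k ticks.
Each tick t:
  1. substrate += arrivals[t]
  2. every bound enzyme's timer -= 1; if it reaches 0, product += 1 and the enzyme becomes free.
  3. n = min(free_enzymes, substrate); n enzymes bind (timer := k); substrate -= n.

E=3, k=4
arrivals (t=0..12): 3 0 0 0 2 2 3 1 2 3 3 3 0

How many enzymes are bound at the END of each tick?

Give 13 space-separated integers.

Answer: 3 3 3 3 2 3 3 3 3 3 3 3 3

Derivation:
t=0: arr=3 -> substrate=0 bound=3 product=0
t=1: arr=0 -> substrate=0 bound=3 product=0
t=2: arr=0 -> substrate=0 bound=3 product=0
t=3: arr=0 -> substrate=0 bound=3 product=0
t=4: arr=2 -> substrate=0 bound=2 product=3
t=5: arr=2 -> substrate=1 bound=3 product=3
t=6: arr=3 -> substrate=4 bound=3 product=3
t=7: arr=1 -> substrate=5 bound=3 product=3
t=8: arr=2 -> substrate=5 bound=3 product=5
t=9: arr=3 -> substrate=7 bound=3 product=6
t=10: arr=3 -> substrate=10 bound=3 product=6
t=11: arr=3 -> substrate=13 bound=3 product=6
t=12: arr=0 -> substrate=11 bound=3 product=8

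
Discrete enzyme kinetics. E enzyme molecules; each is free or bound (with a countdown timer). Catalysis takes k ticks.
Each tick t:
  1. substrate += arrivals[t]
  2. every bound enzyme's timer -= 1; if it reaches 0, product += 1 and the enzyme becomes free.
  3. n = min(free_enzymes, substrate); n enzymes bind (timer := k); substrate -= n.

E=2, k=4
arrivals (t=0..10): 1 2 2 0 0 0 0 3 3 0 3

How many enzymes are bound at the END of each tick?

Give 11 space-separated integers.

Answer: 1 2 2 2 2 2 2 2 2 2 2

Derivation:
t=0: arr=1 -> substrate=0 bound=1 product=0
t=1: arr=2 -> substrate=1 bound=2 product=0
t=2: arr=2 -> substrate=3 bound=2 product=0
t=3: arr=0 -> substrate=3 bound=2 product=0
t=4: arr=0 -> substrate=2 bound=2 product=1
t=5: arr=0 -> substrate=1 bound=2 product=2
t=6: arr=0 -> substrate=1 bound=2 product=2
t=7: arr=3 -> substrate=4 bound=2 product=2
t=8: arr=3 -> substrate=6 bound=2 product=3
t=9: arr=0 -> substrate=5 bound=2 product=4
t=10: arr=3 -> substrate=8 bound=2 product=4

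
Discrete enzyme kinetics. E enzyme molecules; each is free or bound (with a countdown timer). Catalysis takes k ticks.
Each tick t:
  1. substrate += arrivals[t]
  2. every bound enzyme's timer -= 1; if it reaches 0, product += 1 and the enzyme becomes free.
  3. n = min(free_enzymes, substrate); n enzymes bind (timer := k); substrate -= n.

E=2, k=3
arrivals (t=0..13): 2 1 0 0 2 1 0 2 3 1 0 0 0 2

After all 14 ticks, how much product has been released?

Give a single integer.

t=0: arr=2 -> substrate=0 bound=2 product=0
t=1: arr=1 -> substrate=1 bound=2 product=0
t=2: arr=0 -> substrate=1 bound=2 product=0
t=3: arr=0 -> substrate=0 bound=1 product=2
t=4: arr=2 -> substrate=1 bound=2 product=2
t=5: arr=1 -> substrate=2 bound=2 product=2
t=6: arr=0 -> substrate=1 bound=2 product=3
t=7: arr=2 -> substrate=2 bound=2 product=4
t=8: arr=3 -> substrate=5 bound=2 product=4
t=9: arr=1 -> substrate=5 bound=2 product=5
t=10: arr=0 -> substrate=4 bound=2 product=6
t=11: arr=0 -> substrate=4 bound=2 product=6
t=12: arr=0 -> substrate=3 bound=2 product=7
t=13: arr=2 -> substrate=4 bound=2 product=8

Answer: 8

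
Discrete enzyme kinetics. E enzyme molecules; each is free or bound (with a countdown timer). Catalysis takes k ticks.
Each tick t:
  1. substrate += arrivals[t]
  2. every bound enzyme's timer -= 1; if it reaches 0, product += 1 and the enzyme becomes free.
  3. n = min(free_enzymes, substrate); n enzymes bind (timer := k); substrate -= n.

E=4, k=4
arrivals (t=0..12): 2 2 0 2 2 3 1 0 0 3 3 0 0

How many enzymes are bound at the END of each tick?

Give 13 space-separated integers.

t=0: arr=2 -> substrate=0 bound=2 product=0
t=1: arr=2 -> substrate=0 bound=4 product=0
t=2: arr=0 -> substrate=0 bound=4 product=0
t=3: arr=2 -> substrate=2 bound=4 product=0
t=4: arr=2 -> substrate=2 bound=4 product=2
t=5: arr=3 -> substrate=3 bound=4 product=4
t=6: arr=1 -> substrate=4 bound=4 product=4
t=7: arr=0 -> substrate=4 bound=4 product=4
t=8: arr=0 -> substrate=2 bound=4 product=6
t=9: arr=3 -> substrate=3 bound=4 product=8
t=10: arr=3 -> substrate=6 bound=4 product=8
t=11: arr=0 -> substrate=6 bound=4 product=8
t=12: arr=0 -> substrate=4 bound=4 product=10

Answer: 2 4 4 4 4 4 4 4 4 4 4 4 4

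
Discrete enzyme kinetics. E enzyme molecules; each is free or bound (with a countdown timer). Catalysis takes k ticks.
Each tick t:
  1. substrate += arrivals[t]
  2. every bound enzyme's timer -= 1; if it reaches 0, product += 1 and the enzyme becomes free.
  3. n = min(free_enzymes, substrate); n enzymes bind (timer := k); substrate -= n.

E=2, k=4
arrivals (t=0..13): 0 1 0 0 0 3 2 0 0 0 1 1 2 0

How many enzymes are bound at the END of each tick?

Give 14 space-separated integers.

Answer: 0 1 1 1 1 2 2 2 2 2 2 2 2 2

Derivation:
t=0: arr=0 -> substrate=0 bound=0 product=0
t=1: arr=1 -> substrate=0 bound=1 product=0
t=2: arr=0 -> substrate=0 bound=1 product=0
t=3: arr=0 -> substrate=0 bound=1 product=0
t=4: arr=0 -> substrate=0 bound=1 product=0
t=5: arr=3 -> substrate=1 bound=2 product=1
t=6: arr=2 -> substrate=3 bound=2 product=1
t=7: arr=0 -> substrate=3 bound=2 product=1
t=8: arr=0 -> substrate=3 bound=2 product=1
t=9: arr=0 -> substrate=1 bound=2 product=3
t=10: arr=1 -> substrate=2 bound=2 product=3
t=11: arr=1 -> substrate=3 bound=2 product=3
t=12: arr=2 -> substrate=5 bound=2 product=3
t=13: arr=0 -> substrate=3 bound=2 product=5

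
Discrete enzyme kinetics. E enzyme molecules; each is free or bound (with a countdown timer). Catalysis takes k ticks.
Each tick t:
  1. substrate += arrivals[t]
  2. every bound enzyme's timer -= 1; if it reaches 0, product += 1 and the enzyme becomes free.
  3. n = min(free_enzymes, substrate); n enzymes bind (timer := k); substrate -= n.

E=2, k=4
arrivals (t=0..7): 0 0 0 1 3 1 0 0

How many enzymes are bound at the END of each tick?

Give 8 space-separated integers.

Answer: 0 0 0 1 2 2 2 2

Derivation:
t=0: arr=0 -> substrate=0 bound=0 product=0
t=1: arr=0 -> substrate=0 bound=0 product=0
t=2: arr=0 -> substrate=0 bound=0 product=0
t=3: arr=1 -> substrate=0 bound=1 product=0
t=4: arr=3 -> substrate=2 bound=2 product=0
t=5: arr=1 -> substrate=3 bound=2 product=0
t=6: arr=0 -> substrate=3 bound=2 product=0
t=7: arr=0 -> substrate=2 bound=2 product=1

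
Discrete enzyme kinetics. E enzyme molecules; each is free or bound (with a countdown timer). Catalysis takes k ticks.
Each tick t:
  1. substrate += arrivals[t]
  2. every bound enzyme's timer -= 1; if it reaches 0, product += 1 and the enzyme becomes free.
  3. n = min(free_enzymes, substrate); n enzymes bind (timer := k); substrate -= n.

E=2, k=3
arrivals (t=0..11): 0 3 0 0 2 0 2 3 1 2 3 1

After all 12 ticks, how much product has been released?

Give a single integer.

t=0: arr=0 -> substrate=0 bound=0 product=0
t=1: arr=3 -> substrate=1 bound=2 product=0
t=2: arr=0 -> substrate=1 bound=2 product=0
t=3: arr=0 -> substrate=1 bound=2 product=0
t=4: arr=2 -> substrate=1 bound=2 product=2
t=5: arr=0 -> substrate=1 bound=2 product=2
t=6: arr=2 -> substrate=3 bound=2 product=2
t=7: arr=3 -> substrate=4 bound=2 product=4
t=8: arr=1 -> substrate=5 bound=2 product=4
t=9: arr=2 -> substrate=7 bound=2 product=4
t=10: arr=3 -> substrate=8 bound=2 product=6
t=11: arr=1 -> substrate=9 bound=2 product=6

Answer: 6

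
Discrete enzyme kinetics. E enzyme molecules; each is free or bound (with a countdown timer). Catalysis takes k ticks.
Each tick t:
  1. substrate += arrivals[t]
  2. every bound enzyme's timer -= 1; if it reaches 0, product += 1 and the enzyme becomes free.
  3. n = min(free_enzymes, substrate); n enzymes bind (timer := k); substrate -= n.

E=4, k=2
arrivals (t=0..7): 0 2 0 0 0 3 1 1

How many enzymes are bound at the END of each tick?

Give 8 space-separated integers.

Answer: 0 2 2 0 0 3 4 2

Derivation:
t=0: arr=0 -> substrate=0 bound=0 product=0
t=1: arr=2 -> substrate=0 bound=2 product=0
t=2: arr=0 -> substrate=0 bound=2 product=0
t=3: arr=0 -> substrate=0 bound=0 product=2
t=4: arr=0 -> substrate=0 bound=0 product=2
t=5: arr=3 -> substrate=0 bound=3 product=2
t=6: arr=1 -> substrate=0 bound=4 product=2
t=7: arr=1 -> substrate=0 bound=2 product=5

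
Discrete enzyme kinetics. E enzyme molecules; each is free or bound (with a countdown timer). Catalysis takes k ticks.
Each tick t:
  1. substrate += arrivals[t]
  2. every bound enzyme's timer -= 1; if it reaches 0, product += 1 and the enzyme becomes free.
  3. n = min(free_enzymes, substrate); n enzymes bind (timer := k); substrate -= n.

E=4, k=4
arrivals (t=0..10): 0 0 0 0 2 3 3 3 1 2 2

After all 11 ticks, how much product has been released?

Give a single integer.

t=0: arr=0 -> substrate=0 bound=0 product=0
t=1: arr=0 -> substrate=0 bound=0 product=0
t=2: arr=0 -> substrate=0 bound=0 product=0
t=3: arr=0 -> substrate=0 bound=0 product=0
t=4: arr=2 -> substrate=0 bound=2 product=0
t=5: arr=3 -> substrate=1 bound=4 product=0
t=6: arr=3 -> substrate=4 bound=4 product=0
t=7: arr=3 -> substrate=7 bound=4 product=0
t=8: arr=1 -> substrate=6 bound=4 product=2
t=9: arr=2 -> substrate=6 bound=4 product=4
t=10: arr=2 -> substrate=8 bound=4 product=4

Answer: 4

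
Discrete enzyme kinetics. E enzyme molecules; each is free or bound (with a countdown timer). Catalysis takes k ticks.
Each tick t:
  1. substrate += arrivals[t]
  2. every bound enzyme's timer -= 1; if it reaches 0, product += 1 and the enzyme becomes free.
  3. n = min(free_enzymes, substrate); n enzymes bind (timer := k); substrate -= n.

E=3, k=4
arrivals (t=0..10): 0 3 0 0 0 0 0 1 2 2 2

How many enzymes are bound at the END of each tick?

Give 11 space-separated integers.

t=0: arr=0 -> substrate=0 bound=0 product=0
t=1: arr=3 -> substrate=0 bound=3 product=0
t=2: arr=0 -> substrate=0 bound=3 product=0
t=3: arr=0 -> substrate=0 bound=3 product=0
t=4: arr=0 -> substrate=0 bound=3 product=0
t=5: arr=0 -> substrate=0 bound=0 product=3
t=6: arr=0 -> substrate=0 bound=0 product=3
t=7: arr=1 -> substrate=0 bound=1 product=3
t=8: arr=2 -> substrate=0 bound=3 product=3
t=9: arr=2 -> substrate=2 bound=3 product=3
t=10: arr=2 -> substrate=4 bound=3 product=3

Answer: 0 3 3 3 3 0 0 1 3 3 3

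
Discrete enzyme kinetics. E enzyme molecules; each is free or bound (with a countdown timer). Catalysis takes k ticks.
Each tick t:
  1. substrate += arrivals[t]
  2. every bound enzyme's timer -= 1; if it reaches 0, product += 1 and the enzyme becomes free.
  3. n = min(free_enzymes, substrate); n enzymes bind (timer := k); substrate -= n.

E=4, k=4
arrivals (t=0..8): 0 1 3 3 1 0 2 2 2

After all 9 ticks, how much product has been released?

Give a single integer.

t=0: arr=0 -> substrate=0 bound=0 product=0
t=1: arr=1 -> substrate=0 bound=1 product=0
t=2: arr=3 -> substrate=0 bound=4 product=0
t=3: arr=3 -> substrate=3 bound=4 product=0
t=4: arr=1 -> substrate=4 bound=4 product=0
t=5: arr=0 -> substrate=3 bound=4 product=1
t=6: arr=2 -> substrate=2 bound=4 product=4
t=7: arr=2 -> substrate=4 bound=4 product=4
t=8: arr=2 -> substrate=6 bound=4 product=4

Answer: 4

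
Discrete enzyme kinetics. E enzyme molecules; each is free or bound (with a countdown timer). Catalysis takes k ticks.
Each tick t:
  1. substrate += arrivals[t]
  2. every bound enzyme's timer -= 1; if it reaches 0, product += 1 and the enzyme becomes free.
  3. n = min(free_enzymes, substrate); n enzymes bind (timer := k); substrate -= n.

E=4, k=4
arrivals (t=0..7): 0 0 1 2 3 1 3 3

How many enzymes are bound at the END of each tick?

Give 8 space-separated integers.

Answer: 0 0 1 3 4 4 4 4

Derivation:
t=0: arr=0 -> substrate=0 bound=0 product=0
t=1: arr=0 -> substrate=0 bound=0 product=0
t=2: arr=1 -> substrate=0 bound=1 product=0
t=3: arr=2 -> substrate=0 bound=3 product=0
t=4: arr=3 -> substrate=2 bound=4 product=0
t=5: arr=1 -> substrate=3 bound=4 product=0
t=6: arr=3 -> substrate=5 bound=4 product=1
t=7: arr=3 -> substrate=6 bound=4 product=3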